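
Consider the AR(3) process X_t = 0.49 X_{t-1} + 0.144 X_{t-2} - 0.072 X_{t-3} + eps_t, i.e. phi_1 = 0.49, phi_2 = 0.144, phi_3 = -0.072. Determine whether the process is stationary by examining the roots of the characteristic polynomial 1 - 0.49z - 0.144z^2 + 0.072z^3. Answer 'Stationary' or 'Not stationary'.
\text{Stationary}

The AR(p) characteristic polynomial is P(z) = 1 - 0.49z - 0.144z^2 + 0.072z^3.
Stationarity requires all roots to lie outside the unit circle, i.e. |z| > 1 for every root.
Degree 3: look for a simple real root z0 first, then factor out (1 - z/z0) and solve the remaining quadratic.
Testing z0 = 2.5: P(2.5) = 1 + (-0.49)(2.5) + (-0.144)(2.5)^2 + (0.072)(2.5)^3
  = 1 + (-1.225) + (-0.9) + (1.125) = 0.  So z_0 = 2.5 is a root, |z_0| = 2.5.
Divide out the factor (1 - 0.4 z) = (1 - z/z0) (since 1/z0 = 0.4):
  P(z) = (1 - 0.4 z)(1 + (-0.09) z + (-0.18) z^2)
  [check: z-coef -0.09 - (0.4) = -0.49; z^2-coef -0.18 - (0.4)(-0.09) = -0.144; z^3-coef -(0.4)(-0.18) = 0.072.]
Remaining roots from the quadratic factor 1 + (-0.09) z + (-0.18) z^2:
  Set 1 + (-0.09) z + (-0.18) z^2 = 0, i.e. a z^2 + b z + c = 0 with a = -0.18, b = -0.09, c = 1.
  Discriminant D = b^2 - 4ac = (-0.09)^2 - 4*(-0.18)*1 = 0.0081 - (-0.72) = 0.7281.
  D >= 0, so the roots are real: z = (-b +/- sqrt(D)) / (2a) = (0.09 +/- 0.853288) / (-0.36).
    z_1 = (0.09 + 0.853288) / (-0.36) = -2.6202,   |z_1| = 2.6202.
    z_2 = (0.09 - 0.853288) / (-0.36) = 2.1202,   |z_2| = 2.1202.
Moduli of all roots: 2.5000, 2.6202, 2.1202.
All moduli strictly greater than 1? Yes.
Verdict: Stationary.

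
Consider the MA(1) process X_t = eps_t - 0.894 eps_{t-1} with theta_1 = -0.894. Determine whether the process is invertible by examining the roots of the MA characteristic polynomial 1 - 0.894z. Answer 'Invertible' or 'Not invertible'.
\text{Invertible}

The MA(q) characteristic polynomial is P(z) = 1 - 0.894z.
Invertibility requires all roots to lie outside the unit circle, i.e. |z| > 1 for every root.
This is linear in z: 1 + (-0.894) z = 0  =>  z = -1/(-0.894) = 1.118568,  |z| = 1.118568.
Moduli of all roots: 1.1186.
All moduli strictly greater than 1? Yes.
Verdict: Invertible.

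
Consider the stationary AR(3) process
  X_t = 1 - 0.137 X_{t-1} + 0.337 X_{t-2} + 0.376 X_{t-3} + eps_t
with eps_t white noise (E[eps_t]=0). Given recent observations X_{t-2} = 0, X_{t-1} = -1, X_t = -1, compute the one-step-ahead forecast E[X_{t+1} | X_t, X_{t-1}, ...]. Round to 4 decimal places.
E[X_{t+1} \mid \mathcal F_t] = 0.8000

For an AR(p) model X_t = c + sum_i phi_i X_{t-i} + eps_t, the
one-step-ahead conditional mean is
  E[X_{t+1} | X_t, ...] = c + sum_i phi_i X_{t+1-i}.
Substitute known values:
  E[X_{t+1} | ...] = 1 + (-0.137) * (-1) + (0.337) * (-1) + (0.376) * (0)
                   = 0.8000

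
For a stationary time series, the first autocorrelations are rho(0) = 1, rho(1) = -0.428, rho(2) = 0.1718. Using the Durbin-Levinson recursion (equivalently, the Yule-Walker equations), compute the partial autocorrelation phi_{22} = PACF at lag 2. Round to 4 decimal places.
\phi_{22} = -0.0139

The PACF at lag k is phi_{kk}, the last component of the solution
to the Yule-Walker system G_k phi = r_k where
  (G_k)_{ij} = rho(|i - j|), (r_k)_i = rho(i), i,j = 1..k.
Equivalently, Durbin-Levinson gives phi_{kk} iteratively:
  phi_{11} = rho(1)
  phi_{kk} = [rho(k) - sum_{j=1..k-1} phi_{k-1,j} rho(k-j)]
            / [1 - sum_{j=1..k-1} phi_{k-1,j} rho(j)],
  phi_{k,j} = phi_{k-1,j} - phi_{kk} phi_{k-1,k-j},  j = 1..k-1.
Step k = 1:
  phi_11 = rho(1) = -0.428.
Step k = 2:
  phi_22 = [rho(2) - phi_11 rho(1)] / [1 - phi_11 rho(1)] = [0.1718 - (-0.428)(-0.428)] / [1 - (-0.428)(-0.428)]
         = -0.011384 / 0.816816 = -0.0139.
Therefore phi_{22} = -0.0139.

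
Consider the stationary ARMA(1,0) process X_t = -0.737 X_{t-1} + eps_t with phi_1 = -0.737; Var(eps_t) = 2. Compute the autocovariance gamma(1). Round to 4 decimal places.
\gamma(1) = -3.2266

Multiply the model equation by X_{t-k} and take expectations. With theta_0 = psi_0 = 1 and psi_j the MA(infinity) weights, this gives
  gamma(k) - sum_i phi_i gamma(k-i) = c_k,
  c_k = sigma^2 * sum_{j=k..q} theta_j psi_{j-k}   (c_k = 0 for k > q),
using gamma(-m) = gamma(m).
Pure AR (q = 0): c_0 = sigma^2 = 2, c_k = 0 for k >= 1.
Equations for k = 0 and k = 1 (AR order 1):
  gamma(0) = phi_1 gamma(1) + c_0
  gamma(1) = phi_1 gamma(0) + c_1
Substituting the second into the first: gamma(0) (1 - phi_1^2) = c_0 + phi_1 c_1, so
  gamma(0) = c_0 / (1 - phi_1^2) = 2 / (1 - (-0.737)^2) = 2 / 0.456831 = 4.377987.
  gamma(1) = phi_1 gamma(0) = (-0.737)(4.377987) = -3.226576.
Therefore gamma(1) = -3.2266 (to 4 decimal places).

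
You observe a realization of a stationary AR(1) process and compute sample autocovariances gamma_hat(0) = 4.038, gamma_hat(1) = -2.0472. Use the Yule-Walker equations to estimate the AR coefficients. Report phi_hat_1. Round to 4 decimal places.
\hat\phi_{1} = -0.5070

The Yule-Walker equations for an AR(p) process read, in matrix form,
  Gamma_p phi = r_p,   with   (Gamma_p)_{ij} = gamma(|i - j|),
                       (r_p)_i = gamma(i),   i,j = 1..p.
Substitute the sample gammas (Toeplitz matrix and right-hand side of size 1):
  Gamma_p = [[4.038]]
  r_p     = [-2.0472]
With p = 1 this is the single equation gamma(0) phi_1 = gamma(1):
  phi_hat_1 = gamma(1) / gamma(0) = -2.0472 / 4.038 = -0.5070.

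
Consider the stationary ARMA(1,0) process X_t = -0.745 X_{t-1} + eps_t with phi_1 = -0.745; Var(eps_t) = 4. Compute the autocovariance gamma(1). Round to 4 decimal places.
\gamma(1) = -6.6970

Multiply the model equation by X_{t-k} and take expectations. With theta_0 = psi_0 = 1 and psi_j the MA(infinity) weights, this gives
  gamma(k) - sum_i phi_i gamma(k-i) = c_k,
  c_k = sigma^2 * sum_{j=k..q} theta_j psi_{j-k}   (c_k = 0 for k > q),
using gamma(-m) = gamma(m).
Pure AR (q = 0): c_0 = sigma^2 = 4, c_k = 0 for k >= 1.
Equations for k = 0 and k = 1 (AR order 1):
  gamma(0) = phi_1 gamma(1) + c_0
  gamma(1) = phi_1 gamma(0) + c_1
Substituting the second into the first: gamma(0) (1 - phi_1^2) = c_0 + phi_1 c_1, so
  gamma(0) = c_0 / (1 - phi_1^2) = 4 / (1 - (-0.745)^2) = 4 / 0.444975 = 8.989269.
  gamma(1) = phi_1 gamma(0) = (-0.745)(8.989269) = -6.697005.
Therefore gamma(1) = -6.6970 (to 4 decimal places).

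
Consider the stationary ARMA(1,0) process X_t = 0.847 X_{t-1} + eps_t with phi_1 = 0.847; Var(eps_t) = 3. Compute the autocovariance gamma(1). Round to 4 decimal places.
\gamma(1) = 8.9918

Multiply the model equation by X_{t-k} and take expectations. With theta_0 = psi_0 = 1 and psi_j the MA(infinity) weights, this gives
  gamma(k) - sum_i phi_i gamma(k-i) = c_k,
  c_k = sigma^2 * sum_{j=k..q} theta_j psi_{j-k}   (c_k = 0 for k > q),
using gamma(-m) = gamma(m).
Pure AR (q = 0): c_0 = sigma^2 = 3, c_k = 0 for k >= 1.
Equations for k = 0 and k = 1 (AR order 1):
  gamma(0) = phi_1 gamma(1) + c_0
  gamma(1) = phi_1 gamma(0) + c_1
Substituting the second into the first: gamma(0) (1 - phi_1^2) = c_0 + phi_1 c_1, so
  gamma(0) = c_0 / (1 - phi_1^2) = 3 / (1 - (0.847)^2) = 3 / 0.282591 = 10.616049.
  gamma(1) = phi_1 gamma(0) = (0.847)(10.616049) = 8.991794.
Therefore gamma(1) = 8.9918 (to 4 decimal places).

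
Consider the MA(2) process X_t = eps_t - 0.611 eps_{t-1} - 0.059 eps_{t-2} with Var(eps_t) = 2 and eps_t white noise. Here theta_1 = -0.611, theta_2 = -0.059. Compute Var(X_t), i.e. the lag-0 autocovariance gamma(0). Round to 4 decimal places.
\gamma(0) = 2.7536

For an MA(q) process X_t = eps_t + sum_i theta_i eps_{t-i} with
Var(eps_t) = sigma^2, the variance is
  gamma(0) = sigma^2 * (1 + sum_i theta_i^2).
  sum_i theta_i^2 = (-0.611)^2 + (-0.059)^2 = 0.373321 + 0.003481 = 0.376802.
  gamma(0) = 2 * (1 + 0.376802) = 2 * 1.376802 = 2.753604, which rounds to 2.7536.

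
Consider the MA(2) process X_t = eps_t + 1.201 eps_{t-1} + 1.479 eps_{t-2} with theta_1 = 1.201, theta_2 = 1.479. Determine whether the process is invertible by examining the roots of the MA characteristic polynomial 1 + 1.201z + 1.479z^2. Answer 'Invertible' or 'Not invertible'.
\text{Not invertible}

The MA(q) characteristic polynomial is P(z) = 1 + 1.201z + 1.479z^2.
Invertibility requires all roots to lie outside the unit circle, i.e. |z| > 1 for every root.
Set 1 + (1.201) z + (1.479) z^2 = 0, i.e. a z^2 + b z + c = 0 with a = 1.479, b = 1.201, c = 1.
Discriminant D = b^2 - 4ac = (1.201)^2 - 4*(1.479)*1 = 1.442401 - (5.916) = -4.473599.
D < 0, so the roots are the complex-conjugate pair z = (-b +/- i sqrt(-D)) / (2a) = -0.406 +/- 0.715i.
For a conjugate pair |z|^2 = z * conj(z) = (product of roots) = c/a = 1/(1.479) = 0.676133, so |z| = sqrt(0.676133) = 0.8223 for both roots.
Moduli of all roots: 0.8223, 0.8223.
All moduli strictly greater than 1? No.
Verdict: Not invertible.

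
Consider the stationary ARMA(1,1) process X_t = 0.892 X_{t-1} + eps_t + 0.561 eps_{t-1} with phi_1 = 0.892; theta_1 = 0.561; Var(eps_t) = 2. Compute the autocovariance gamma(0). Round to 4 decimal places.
\gamma(0) = 22.6641

Multiply the model equation by X_{t-k} and take expectations. With theta_0 = psi_0 = 1 and psi_j the MA(infinity) weights, this gives
  gamma(k) - sum_i phi_i gamma(k-i) = c_k,
  c_k = sigma^2 * sum_{j=k..q} theta_j psi_{j-k}   (c_k = 0 for k > q),
using gamma(-m) = gamma(m).
psi-weights needed (psi_j = theta_j + sum_i phi_i psi_{j-i}):
  psi_1 = theta_1 + phi_1 = 0.561 + (0.892) = 1.453
Right-hand sides:
  c_0 = sigma^2 (1 + theta_1 psi_1) = 2 * (1 + (0.561)(1.453)) = 2 * 1.815133 = 3.630266
  c_1 = sigma^2 theta_1 = 2 * (0.561) = 1.122
  c_2 = 0
Equations for k = 0 and k = 1 (AR order 1):
  gamma(0) = phi_1 gamma(1) + c_0
  gamma(1) = phi_1 gamma(0) + c_1
Substituting the second into the first: gamma(0) (1 - phi_1^2) = c_0 + phi_1 c_1, so
  gamma(0) = (c_0 + phi_1 c_1) / (1 - phi_1^2) = (3.630266 + (0.892)(1.122)) / (1 - (0.892)^2) = 4.63109 / 0.204336 = 22.664092.
Therefore gamma(0) = 22.6641 (to 4 decimal places).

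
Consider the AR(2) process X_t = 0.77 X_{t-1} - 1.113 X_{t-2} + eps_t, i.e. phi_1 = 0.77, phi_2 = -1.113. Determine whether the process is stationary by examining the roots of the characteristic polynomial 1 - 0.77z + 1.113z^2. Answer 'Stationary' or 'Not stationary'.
\text{Not stationary}

The AR(p) characteristic polynomial is P(z) = 1 - 0.77z + 1.113z^2.
Stationarity requires all roots to lie outside the unit circle, i.e. |z| > 1 for every root.
Set 1 + (-0.77) z + (1.113) z^2 = 0, i.e. a z^2 + b z + c = 0 with a = 1.113, b = -0.77, c = 1.
Discriminant D = b^2 - 4ac = (-0.77)^2 - 4*(1.113)*1 = 0.5929 - (4.452) = -3.8591.
D < 0, so the roots are the complex-conjugate pair z = (-b +/- i sqrt(-D)) / (2a) = 0.3459 +/- 0.8825i.
For a conjugate pair |z|^2 = z * conj(z) = (product of roots) = c/a = 1/(1.113) = 0.898473, so |z| = sqrt(0.898473) = 0.9479 for both roots.
Moduli of all roots: 0.9479, 0.9479.
All moduli strictly greater than 1? No.
Verdict: Not stationary.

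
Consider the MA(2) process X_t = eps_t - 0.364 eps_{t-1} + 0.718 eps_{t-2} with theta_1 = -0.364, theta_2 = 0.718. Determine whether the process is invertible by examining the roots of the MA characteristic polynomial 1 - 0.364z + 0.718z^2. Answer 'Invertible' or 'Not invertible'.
\text{Invertible}

The MA(q) characteristic polynomial is P(z) = 1 - 0.364z + 0.718z^2.
Invertibility requires all roots to lie outside the unit circle, i.e. |z| > 1 for every root.
Set 1 + (-0.364) z + (0.718) z^2 = 0, i.e. a z^2 + b z + c = 0 with a = 0.718, b = -0.364, c = 1.
Discriminant D = b^2 - 4ac = (-0.364)^2 - 4*(0.718)*1 = 0.132496 - (2.872) = -2.739504.
D < 0, so the roots are the complex-conjugate pair z = (-b +/- i sqrt(-D)) / (2a) = 0.2535 +/- 1.1526i.
For a conjugate pair |z|^2 = z * conj(z) = (product of roots) = c/a = 1/(0.718) = 1.392758, so |z| = sqrt(1.392758) = 1.1802 for both roots.
Moduli of all roots: 1.1802, 1.1802.
All moduli strictly greater than 1? Yes.
Verdict: Invertible.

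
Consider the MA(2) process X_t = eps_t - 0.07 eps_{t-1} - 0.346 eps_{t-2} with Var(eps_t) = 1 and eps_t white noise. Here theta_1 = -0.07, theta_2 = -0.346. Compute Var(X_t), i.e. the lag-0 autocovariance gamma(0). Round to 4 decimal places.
\gamma(0) = 1.1246

For an MA(q) process X_t = eps_t + sum_i theta_i eps_{t-i} with
Var(eps_t) = sigma^2, the variance is
  gamma(0) = sigma^2 * (1 + sum_i theta_i^2).
  sum_i theta_i^2 = (-0.07)^2 + (-0.346)^2 = 0.0049 + 0.119716 = 0.124616.
  gamma(0) = 1 * (1 + 0.124616) = 1 * 1.124616 = 1.124616, which rounds to 1.1246.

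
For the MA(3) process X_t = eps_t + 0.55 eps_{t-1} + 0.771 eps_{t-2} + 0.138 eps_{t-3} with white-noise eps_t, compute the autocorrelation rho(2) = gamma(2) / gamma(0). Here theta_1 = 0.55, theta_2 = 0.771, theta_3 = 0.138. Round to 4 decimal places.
\rho(2) = 0.4420

For an MA(q) process with theta_0 = 1, the autocovariance is
  gamma(k) = sigma^2 * sum_{i=0..q-k} theta_i * theta_{i+k},
and rho(k) = gamma(k) / gamma(0). Sigma^2 cancels.
  numerator   = (1)*(0.771) + (0.55)*(0.138) = 0.8469.
  denominator = (1)^2 + (0.55)^2 + (0.771)^2 + (0.138)^2 = 1.915985.
  rho(2) = 0.8469 / 1.915985 = 0.4420.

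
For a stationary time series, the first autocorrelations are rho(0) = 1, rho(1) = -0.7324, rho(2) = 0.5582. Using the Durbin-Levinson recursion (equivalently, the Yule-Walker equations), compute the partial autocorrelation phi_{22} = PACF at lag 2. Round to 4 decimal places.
\phi_{22} = 0.0470

The PACF at lag k is phi_{kk}, the last component of the solution
to the Yule-Walker system G_k phi = r_k where
  (G_k)_{ij} = rho(|i - j|), (r_k)_i = rho(i), i,j = 1..k.
Equivalently, Durbin-Levinson gives phi_{kk} iteratively:
  phi_{11} = rho(1)
  phi_{kk} = [rho(k) - sum_{j=1..k-1} phi_{k-1,j} rho(k-j)]
            / [1 - sum_{j=1..k-1} phi_{k-1,j} rho(j)],
  phi_{k,j} = phi_{k-1,j} - phi_{kk} phi_{k-1,k-j},  j = 1..k-1.
Step k = 1:
  phi_11 = rho(1) = -0.7324.
Step k = 2:
  phi_22 = [rho(2) - phi_11 rho(1)] / [1 - phi_11 rho(1)] = [0.5582 - (-0.7324)(-0.7324)] / [1 - (-0.7324)(-0.7324)]
         = 0.02179024 / 0.46359024 = 0.047.
Therefore phi_{22} = 0.0470.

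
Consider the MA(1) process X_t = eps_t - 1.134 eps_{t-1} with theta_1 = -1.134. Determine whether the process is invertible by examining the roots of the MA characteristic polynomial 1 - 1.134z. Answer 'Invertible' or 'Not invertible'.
\text{Not invertible}

The MA(q) characteristic polynomial is P(z) = 1 - 1.134z.
Invertibility requires all roots to lie outside the unit circle, i.e. |z| > 1 for every root.
This is linear in z: 1 + (-1.134) z = 0  =>  z = -1/(-1.134) = 0.881834,  |z| = 0.881834.
Moduli of all roots: 0.8818.
All moduli strictly greater than 1? No.
Verdict: Not invertible.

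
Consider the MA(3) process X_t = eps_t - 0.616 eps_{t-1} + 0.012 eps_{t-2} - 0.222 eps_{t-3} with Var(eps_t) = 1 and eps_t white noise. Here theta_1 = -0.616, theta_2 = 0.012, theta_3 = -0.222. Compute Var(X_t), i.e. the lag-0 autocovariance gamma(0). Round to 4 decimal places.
\gamma(0) = 1.4289

For an MA(q) process X_t = eps_t + sum_i theta_i eps_{t-i} with
Var(eps_t) = sigma^2, the variance is
  gamma(0) = sigma^2 * (1 + sum_i theta_i^2).
  sum_i theta_i^2 = (-0.616)^2 + (0.012)^2 + (-0.222)^2 = 0.379456 + 0.000144 + 0.049284 = 0.428884.
  gamma(0) = 1 * (1 + 0.428884) = 1 * 1.428884 = 1.428884, which rounds to 1.4289.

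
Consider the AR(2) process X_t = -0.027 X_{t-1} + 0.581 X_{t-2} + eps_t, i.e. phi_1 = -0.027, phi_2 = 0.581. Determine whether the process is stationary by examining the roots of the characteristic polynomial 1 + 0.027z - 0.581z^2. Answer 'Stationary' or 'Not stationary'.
\text{Stationary}

The AR(p) characteristic polynomial is P(z) = 1 + 0.027z - 0.581z^2.
Stationarity requires all roots to lie outside the unit circle, i.e. |z| > 1 for every root.
Set 1 + (0.027) z + (-0.581) z^2 = 0, i.e. a z^2 + b z + c = 0 with a = -0.581, b = 0.027, c = 1.
Discriminant D = b^2 - 4ac = (0.027)^2 - 4*(-0.581)*1 = 0.000729 - (-2.324) = 2.324729.
D >= 0, so the roots are real: z = (-b +/- sqrt(D)) / (2a) = (-0.027 +/- 1.524706) / (-1.162).
  z_1 = (-0.027 + 1.524706) / (-1.162) = -1.2889,   |z_1| = 1.2889.
  z_2 = (-0.027 - 1.524706) / (-1.162) = 1.3354,   |z_2| = 1.3354.
Moduli of all roots: 1.2889, 1.3354.
All moduli strictly greater than 1? Yes.
Verdict: Stationary.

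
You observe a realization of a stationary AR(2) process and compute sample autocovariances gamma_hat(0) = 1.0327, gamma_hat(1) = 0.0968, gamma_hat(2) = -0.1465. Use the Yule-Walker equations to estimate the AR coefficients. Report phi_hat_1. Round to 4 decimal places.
\hat\phi_{1} = 0.1080

The Yule-Walker equations for an AR(p) process read, in matrix form,
  Gamma_p phi = r_p,   with   (Gamma_p)_{ij} = gamma(|i - j|),
                       (r_p)_i = gamma(i),   i,j = 1..p.
Substitute the sample gammas (Toeplitz matrix and right-hand side of size 2):
  Gamma_p = [[1.0327, 0.0968], [0.0968, 1.0327]]
  r_p     = [0.0968, -0.1465]
Written out:
  1.0327 phi_1 + 0.0968 phi_2 = 0.0968
  0.0968 phi_1 + 1.0327 phi_2 = -0.1465
Solve by Cramer's rule:
  det = gamma(0)^2 - gamma(1)^2 = (1.0327)^2 - (0.0968)^2 = 1.06646929 - 0.00937024 = 1.05709905
  phi_hat_1 = [gamma(1) gamma(0) - gamma(1) gamma(2)] / det = [(0.0968)(1.0327) - (0.0968)(-0.1465)] / 1.05709905 = 0.11414656 / 1.05709905 = 0.108
  phi_hat_2 = [gamma(0) gamma(2) - gamma(1)^2] / det = [(1.0327)(-0.1465) - (0.0968)^2] / 1.05709905 = -0.16066079 / 1.05709905 = -0.152
So phi_hat = [0.1080, -0.1520].
Therefore phi_hat_1 = 0.1080.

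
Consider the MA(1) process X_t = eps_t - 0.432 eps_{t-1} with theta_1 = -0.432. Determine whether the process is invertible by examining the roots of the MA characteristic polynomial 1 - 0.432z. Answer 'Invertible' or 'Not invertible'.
\text{Invertible}

The MA(q) characteristic polynomial is P(z) = 1 - 0.432z.
Invertibility requires all roots to lie outside the unit circle, i.e. |z| > 1 for every root.
This is linear in z: 1 + (-0.432) z = 0  =>  z = -1/(-0.432) = 2.314815,  |z| = 2.314815.
Moduli of all roots: 2.3148.
All moduli strictly greater than 1? Yes.
Verdict: Invertible.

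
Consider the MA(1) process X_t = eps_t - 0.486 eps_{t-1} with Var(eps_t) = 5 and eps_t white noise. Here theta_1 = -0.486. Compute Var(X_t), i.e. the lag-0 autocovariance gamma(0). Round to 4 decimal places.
\gamma(0) = 6.1810

For an MA(q) process X_t = eps_t + sum_i theta_i eps_{t-i} with
Var(eps_t) = sigma^2, the variance is
  gamma(0) = sigma^2 * (1 + sum_i theta_i^2).
  sum_i theta_i^2 = (-0.486)^2 = 0.236196.
  gamma(0) = 5 * (1 + 0.236196) = 5 * 1.236196 = 6.18098, which rounds to 6.1810.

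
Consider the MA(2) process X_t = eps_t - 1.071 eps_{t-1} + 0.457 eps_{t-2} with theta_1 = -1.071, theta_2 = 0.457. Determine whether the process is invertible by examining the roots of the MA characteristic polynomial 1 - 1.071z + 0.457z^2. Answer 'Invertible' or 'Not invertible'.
\text{Invertible}

The MA(q) characteristic polynomial is P(z) = 1 - 1.071z + 0.457z^2.
Invertibility requires all roots to lie outside the unit circle, i.e. |z| > 1 for every root.
Set 1 + (-1.071) z + (0.457) z^2 = 0, i.e. a z^2 + b z + c = 0 with a = 0.457, b = -1.071, c = 1.
Discriminant D = b^2 - 4ac = (-1.071)^2 - 4*(0.457)*1 = 1.147041 - (1.828) = -0.680959.
D < 0, so the roots are the complex-conjugate pair z = (-b +/- i sqrt(-D)) / (2a) = 1.1718 +/- 0.9028i.
For a conjugate pair |z|^2 = z * conj(z) = (product of roots) = c/a = 1/(0.457) = 2.188184, so |z| = sqrt(2.188184) = 1.4793 for both roots.
Moduli of all roots: 1.4793, 1.4793.
All moduli strictly greater than 1? Yes.
Verdict: Invertible.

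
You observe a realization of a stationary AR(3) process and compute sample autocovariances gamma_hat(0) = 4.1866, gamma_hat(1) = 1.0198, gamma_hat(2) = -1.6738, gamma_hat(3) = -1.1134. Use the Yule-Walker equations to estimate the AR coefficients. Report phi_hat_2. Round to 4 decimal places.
\hat\phi_{2} = -0.4870

The Yule-Walker equations for an AR(p) process read, in matrix form,
  Gamma_p phi = r_p,   with   (Gamma_p)_{ij} = gamma(|i - j|),
                       (r_p)_i = gamma(i),   i,j = 1..p.
Substitute the sample gammas (Toeplitz matrix and right-hand side of size 3):
  Gamma_p = [[4.1866, 1.0198, -1.6738], [1.0198, 4.1866, 1.0198], [-1.6738, 1.0198, 4.1866]]
  r_p     = [1.0198, -1.6738, -1.1134]
Written out (R1..R3):
  (R1) 4.1866 phi_1 + 1.0198 phi_2 - 1.6738 phi_3 = 1.0198
  (R2) 1.0198 phi_1 + 4.1866 phi_2 + 1.0198 phi_3 = -1.6738
  (R3) -1.6738 phi_1 + 1.0198 phi_2 + 4.1866 phi_3 = -1.1134
Gaussian elimination:
  R2 <- R2 - (1.0198/4.1866) R1 = R2 - (0.243587) R1:  3.93819 phi_2 + 1.427515 phi_3 = -1.92221
  R3 <- R3 - (-1.6738/4.1866) R1 = R3 - (-0.399799) R1:  1.427515 phi_2 + 3.517416 phi_3 = -0.705685
  R3 <- R3 - (1.427515/3.93819) R2 = R3 - (0.36248) R2:  2.99997 phi_3 = -0.008922
Back-substitution:
  phi_hat_3 = -0.008922 / 2.99997 = -0.002974
  phi_hat_2 = (-1.92221 - (1.427515)(-0.002974)) / 3.93819 = -0.487017
  phi_hat_1 = (1.0198 - (1.0198)(-0.487017) - (-1.6738)(-0.002974)) / 4.1866 = 0.361028
So phi_hat = [0.3610, -0.4870, -0.0030].
Therefore phi_hat_2 = -0.4870.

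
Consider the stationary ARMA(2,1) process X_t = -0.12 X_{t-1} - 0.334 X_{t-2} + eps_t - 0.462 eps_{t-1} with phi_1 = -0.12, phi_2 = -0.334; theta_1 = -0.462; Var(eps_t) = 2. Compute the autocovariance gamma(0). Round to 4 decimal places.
\gamma(0) = 2.9425

Multiply the model equation by X_{t-k} and take expectations. With theta_0 = psi_0 = 1 and psi_j the MA(infinity) weights, this gives
  gamma(k) - sum_i phi_i gamma(k-i) = c_k,
  c_k = sigma^2 * sum_{j=k..q} theta_j psi_{j-k}   (c_k = 0 for k > q),
using gamma(-m) = gamma(m).
psi-weights needed (psi_j = theta_j + sum_i phi_i psi_{j-i}):
  psi_1 = theta_1 + phi_1 = -0.462 + (-0.12) = -0.582
Right-hand sides:
  c_0 = sigma^2 (1 + theta_1 psi_1) = 2 * (1 + (-0.462)(-0.582)) = 2 * 1.268884 = 2.537768
  c_1 = sigma^2 theta_1 = 2 * (-0.462) = -0.924
  c_2 = 0
Equations for k = 0, 1, 2 (AR order 2, c_2 = 0):
  (E0) gamma(0) = phi_1 gamma(1) + phi_2 gamma(2) + c_0
  (E1) gamma(1) = phi_1 gamma(0) + phi_2 gamma(1) + c_1
  (E2) gamma(2) = phi_1 gamma(1) + phi_2 gamma(0)
From (E1): gamma(1) = A gamma(0) + B with
  A = phi_1 / (1 - phi_2) = -0.12 / 1.334 = -0.089955,   B = c_1 / (1 - phi_2) = -0.924 / 1.334 = -0.692654.
Insert (E2) into (E0): gamma(0) (1 - phi_2^2) = phi_1 (1 + phi_2) gamma(1) + c_0.
  phi_1 (1 + phi_2) = (-0.12)(0.666) = -0.07992,   1 - phi_2^2 = 0.888444.
Replace gamma(1) by A gamma(0) + B and collect gamma(0):
  gamma(0) [0.888444 - (-0.07992)(-0.089955)] = (-0.07992)(-0.692654) + 2.537768
  gamma(0) * 0.881255 = 2.593125
  gamma(0) = 2.593125 / 0.881255 = 2.942537.
Therefore gamma(0) = 2.9425 (to 4 decimal places).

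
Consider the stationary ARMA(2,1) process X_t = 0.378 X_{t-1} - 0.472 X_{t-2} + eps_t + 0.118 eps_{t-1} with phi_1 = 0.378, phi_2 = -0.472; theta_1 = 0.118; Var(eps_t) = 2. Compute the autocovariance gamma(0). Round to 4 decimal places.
\gamma(0) = 2.9603

Multiply the model equation by X_{t-k} and take expectations. With theta_0 = psi_0 = 1 and psi_j the MA(infinity) weights, this gives
  gamma(k) - sum_i phi_i gamma(k-i) = c_k,
  c_k = sigma^2 * sum_{j=k..q} theta_j psi_{j-k}   (c_k = 0 for k > q),
using gamma(-m) = gamma(m).
psi-weights needed (psi_j = theta_j + sum_i phi_i psi_{j-i}):
  psi_1 = theta_1 + phi_1 = 0.118 + (0.378) = 0.496
Right-hand sides:
  c_0 = sigma^2 (1 + theta_1 psi_1) = 2 * (1 + (0.118)(0.496)) = 2 * 1.058528 = 2.117056
  c_1 = sigma^2 theta_1 = 2 * (0.118) = 0.236
  c_2 = 0
Equations for k = 0, 1, 2 (AR order 2, c_2 = 0):
  (E0) gamma(0) = phi_1 gamma(1) + phi_2 gamma(2) + c_0
  (E1) gamma(1) = phi_1 gamma(0) + phi_2 gamma(1) + c_1
  (E2) gamma(2) = phi_1 gamma(1) + phi_2 gamma(0)
From (E1): gamma(1) = A gamma(0) + B with
  A = phi_1 / (1 - phi_2) = 0.378 / 1.472 = 0.256793,   B = c_1 / (1 - phi_2) = 0.236 / 1.472 = 0.160326.
Insert (E2) into (E0): gamma(0) (1 - phi_2^2) = phi_1 (1 + phi_2) gamma(1) + c_0.
  phi_1 (1 + phi_2) = (0.378)(0.528) = 0.199584,   1 - phi_2^2 = 0.777216.
Replace gamma(1) by A gamma(0) + B and collect gamma(0):
  gamma(0) [0.777216 - (0.199584)(0.256793)] = (0.199584)(0.160326) + 2.117056
  gamma(0) * 0.725964 = 2.149055
  gamma(0) = 2.149055 / 0.725964 = 2.960276.
Therefore gamma(0) = 2.9603 (to 4 decimal places).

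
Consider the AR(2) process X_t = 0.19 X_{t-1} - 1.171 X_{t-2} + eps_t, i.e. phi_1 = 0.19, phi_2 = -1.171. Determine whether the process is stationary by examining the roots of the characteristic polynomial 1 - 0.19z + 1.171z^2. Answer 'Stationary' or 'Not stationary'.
\text{Not stationary}

The AR(p) characteristic polynomial is P(z) = 1 - 0.19z + 1.171z^2.
Stationarity requires all roots to lie outside the unit circle, i.e. |z| > 1 for every root.
Set 1 + (-0.19) z + (1.171) z^2 = 0, i.e. a z^2 + b z + c = 0 with a = 1.171, b = -0.19, c = 1.
Discriminant D = b^2 - 4ac = (-0.19)^2 - 4*(1.171)*1 = 0.0361 - (4.684) = -4.6479.
D < 0, so the roots are the complex-conjugate pair z = (-b +/- i sqrt(-D)) / (2a) = 0.0811 +/- 0.9205i.
For a conjugate pair |z|^2 = z * conj(z) = (product of roots) = c/a = 1/(1.171) = 0.853971, so |z| = sqrt(0.853971) = 0.9241 for both roots.
Moduli of all roots: 0.9241, 0.9241.
All moduli strictly greater than 1? No.
Verdict: Not stationary.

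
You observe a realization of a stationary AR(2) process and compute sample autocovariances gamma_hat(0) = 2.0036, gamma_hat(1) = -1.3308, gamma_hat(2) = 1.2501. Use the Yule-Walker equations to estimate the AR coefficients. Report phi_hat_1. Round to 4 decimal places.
\hat\phi_{1} = -0.4470

The Yule-Walker equations for an AR(p) process read, in matrix form,
  Gamma_p phi = r_p,   with   (Gamma_p)_{ij} = gamma(|i - j|),
                       (r_p)_i = gamma(i),   i,j = 1..p.
Substitute the sample gammas (Toeplitz matrix and right-hand side of size 2):
  Gamma_p = [[2.0036, -1.3308], [-1.3308, 2.0036]]
  r_p     = [-1.3308, 1.2501]
Written out:
  2.0036 phi_1 - 1.3308 phi_2 = -1.3308
  -1.3308 phi_1 + 2.0036 phi_2 = 1.2501
Solve by Cramer's rule:
  det = gamma(0)^2 - gamma(1)^2 = (2.0036)^2 - (-1.3308)^2 = 4.01441296 - 1.77102864 = 2.24338432
  phi_hat_1 = [gamma(1) gamma(0) - gamma(1) gamma(2)] / det = [(-1.3308)(2.0036) - (-1.3308)(1.2501)] / 2.24338432 = -1.0027578 / 2.24338432 = -0.447
  phi_hat_2 = [gamma(0) gamma(2) - gamma(1)^2] / det = [(2.0036)(1.2501) - (-1.3308)^2] / 2.24338432 = 0.73367172 / 2.24338432 = 0.327
So phi_hat = [-0.4470, 0.3270].
Therefore phi_hat_1 = -0.4470.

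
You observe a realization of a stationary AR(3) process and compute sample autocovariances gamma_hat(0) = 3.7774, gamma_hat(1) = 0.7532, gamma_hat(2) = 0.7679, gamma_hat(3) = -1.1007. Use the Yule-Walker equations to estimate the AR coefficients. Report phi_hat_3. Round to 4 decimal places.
\hat\phi_{3} = -0.3850

The Yule-Walker equations for an AR(p) process read, in matrix form,
  Gamma_p phi = r_p,   with   (Gamma_p)_{ij} = gamma(|i - j|),
                       (r_p)_i = gamma(i),   i,j = 1..p.
Substitute the sample gammas (Toeplitz matrix and right-hand side of size 3):
  Gamma_p = [[3.7774, 0.7532, 0.7679], [0.7532, 3.7774, 0.7532], [0.7679, 0.7532, 3.7774]]
  r_p     = [0.7532, 0.7679, -1.1007]
Written out (R1..R3):
  (R1) 3.7774 phi_1 + 0.7532 phi_2 + 0.7679 phi_3 = 0.7532
  (R2) 0.7532 phi_1 + 3.7774 phi_2 + 0.7532 phi_3 = 0.7679
  (R3) 0.7679 phi_1 + 0.7532 phi_2 + 3.7774 phi_3 = -1.1007
Gaussian elimination:
  R2 <- R2 - (0.7532/3.7774) R1 = R2 - (0.199396) R1:  3.627215 phi_2 + 0.600083 phi_3 = 0.617715
  R3 <- R3 - (0.7679/3.7774) R1 = R3 - (0.203288) R1:  0.600083 phi_2 + 3.621295 phi_3 = -1.253817
  R3 <- R3 - (0.600083/3.627215) R2 = R3 - (0.165439) R2:  3.522018 phi_3 = -1.356011
Back-substitution:
  phi_hat_3 = -1.356011 / 3.522018 = -0.38501
  phi_hat_2 = (0.617715 - (0.600083)(-0.38501)) / 3.627215 = 0.233996
  phi_hat_1 = (0.7532 - (0.7532)(0.233996) - (0.7679)(-0.38501)) / 3.7774 = 0.231006
So phi_hat = [0.2310, 0.2340, -0.3850].
Therefore phi_hat_3 = -0.3850.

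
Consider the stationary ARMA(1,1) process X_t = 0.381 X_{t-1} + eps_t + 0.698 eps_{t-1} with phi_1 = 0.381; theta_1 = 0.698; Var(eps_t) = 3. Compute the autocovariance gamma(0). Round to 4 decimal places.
\gamma(0) = 7.0858

Multiply the model equation by X_{t-k} and take expectations. With theta_0 = psi_0 = 1 and psi_j the MA(infinity) weights, this gives
  gamma(k) - sum_i phi_i gamma(k-i) = c_k,
  c_k = sigma^2 * sum_{j=k..q} theta_j psi_{j-k}   (c_k = 0 for k > q),
using gamma(-m) = gamma(m).
psi-weights needed (psi_j = theta_j + sum_i phi_i psi_{j-i}):
  psi_1 = theta_1 + phi_1 = 0.698 + (0.381) = 1.079
Right-hand sides:
  c_0 = sigma^2 (1 + theta_1 psi_1) = 3 * (1 + (0.698)(1.079)) = 3 * 1.753142 = 5.259426
  c_1 = sigma^2 theta_1 = 3 * (0.698) = 2.094
  c_2 = 0
Equations for k = 0 and k = 1 (AR order 1):
  gamma(0) = phi_1 gamma(1) + c_0
  gamma(1) = phi_1 gamma(0) + c_1
Substituting the second into the first: gamma(0) (1 - phi_1^2) = c_0 + phi_1 c_1, so
  gamma(0) = (c_0 + phi_1 c_1) / (1 - phi_1^2) = (5.259426 + (0.381)(2.094)) / (1 - (0.381)^2) = 6.05724 / 0.854839 = 7.085826.
Therefore gamma(0) = 7.0858 (to 4 decimal places).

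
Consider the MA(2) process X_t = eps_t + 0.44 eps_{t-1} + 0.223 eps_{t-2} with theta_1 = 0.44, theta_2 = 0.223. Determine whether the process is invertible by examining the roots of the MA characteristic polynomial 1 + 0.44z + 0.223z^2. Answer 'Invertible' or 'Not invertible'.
\text{Invertible}

The MA(q) characteristic polynomial is P(z) = 1 + 0.44z + 0.223z^2.
Invertibility requires all roots to lie outside the unit circle, i.e. |z| > 1 for every root.
Set 1 + (0.44) z + (0.223) z^2 = 0, i.e. a z^2 + b z + c = 0 with a = 0.223, b = 0.44, c = 1.
Discriminant D = b^2 - 4ac = (0.44)^2 - 4*(0.223)*1 = 0.1936 - (0.892) = -0.6984.
D < 0, so the roots are the complex-conjugate pair z = (-b +/- i sqrt(-D)) / (2a) = -0.9865 +/- 1.8738i.
For a conjugate pair |z|^2 = z * conj(z) = (product of roots) = c/a = 1/(0.223) = 4.484305, so |z| = sqrt(4.484305) = 2.1176 for both roots.
Moduli of all roots: 2.1176, 2.1176.
All moduli strictly greater than 1? Yes.
Verdict: Invertible.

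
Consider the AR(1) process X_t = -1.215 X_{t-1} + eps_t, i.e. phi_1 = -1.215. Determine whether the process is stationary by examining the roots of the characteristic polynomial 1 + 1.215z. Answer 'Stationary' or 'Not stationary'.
\text{Not stationary}

The AR(p) characteristic polynomial is P(z) = 1 + 1.215z.
Stationarity requires all roots to lie outside the unit circle, i.e. |z| > 1 for every root.
This is linear in z: 1 + (1.215) z = 0  =>  z = -1/(1.215) = -0.823045,  |z| = 0.823045.
Moduli of all roots: 0.8230.
All moduli strictly greater than 1? No.
Verdict: Not stationary.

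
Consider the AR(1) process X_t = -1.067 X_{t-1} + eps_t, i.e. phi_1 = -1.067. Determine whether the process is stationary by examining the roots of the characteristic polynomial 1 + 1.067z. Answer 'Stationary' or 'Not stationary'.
\text{Not stationary}

The AR(p) characteristic polynomial is P(z) = 1 + 1.067z.
Stationarity requires all roots to lie outside the unit circle, i.e. |z| > 1 for every root.
This is linear in z: 1 + (1.067) z = 0  =>  z = -1/(1.067) = -0.937207,  |z| = 0.937207.
Moduli of all roots: 0.9372.
All moduli strictly greater than 1? No.
Verdict: Not stationary.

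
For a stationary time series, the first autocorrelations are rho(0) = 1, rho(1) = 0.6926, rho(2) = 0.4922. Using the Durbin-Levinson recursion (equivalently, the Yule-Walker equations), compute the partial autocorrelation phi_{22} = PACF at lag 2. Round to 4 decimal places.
\phi_{22} = 0.0240

The PACF at lag k is phi_{kk}, the last component of the solution
to the Yule-Walker system G_k phi = r_k where
  (G_k)_{ij} = rho(|i - j|), (r_k)_i = rho(i), i,j = 1..k.
Equivalently, Durbin-Levinson gives phi_{kk} iteratively:
  phi_{11} = rho(1)
  phi_{kk} = [rho(k) - sum_{j=1..k-1} phi_{k-1,j} rho(k-j)]
            / [1 - sum_{j=1..k-1} phi_{k-1,j} rho(j)],
  phi_{k,j} = phi_{k-1,j} - phi_{kk} phi_{k-1,k-j},  j = 1..k-1.
Step k = 1:
  phi_11 = rho(1) = 0.6926.
Step k = 2:
  phi_22 = [rho(2) - phi_11 rho(1)] / [1 - phi_11 rho(1)] = [0.4922 - (0.6926)(0.6926)] / [1 - (0.6926)(0.6926)]
         = 0.01250524 / 0.52030524 = 0.024.
Therefore phi_{22} = 0.0240.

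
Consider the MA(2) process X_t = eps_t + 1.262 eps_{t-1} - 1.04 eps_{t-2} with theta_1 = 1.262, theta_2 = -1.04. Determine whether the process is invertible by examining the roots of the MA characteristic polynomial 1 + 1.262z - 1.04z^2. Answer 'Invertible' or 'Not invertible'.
\text{Not invertible}

The MA(q) characteristic polynomial is P(z) = 1 + 1.262z - 1.04z^2.
Invertibility requires all roots to lie outside the unit circle, i.e. |z| > 1 for every root.
Set 1 + (1.262) z + (-1.04) z^2 = 0, i.e. a z^2 + b z + c = 0 with a = -1.04, b = 1.262, c = 1.
Discriminant D = b^2 - 4ac = (1.262)^2 - 4*(-1.04)*1 = 1.592644 - (-4.16) = 5.752644.
D >= 0, so the roots are real: z = (-b +/- sqrt(D)) / (2a) = (-1.262 +/- 2.398467) / (-2.08).
  z_1 = (-1.262 + 2.398467) / (-2.08) = -0.5464,   |z_1| = 0.5464.
  z_2 = (-1.262 - 2.398467) / (-2.08) = 1.7598,   |z_2| = 1.7598.
Moduli of all roots: 0.5464, 1.7598.
All moduli strictly greater than 1? No.
Verdict: Not invertible.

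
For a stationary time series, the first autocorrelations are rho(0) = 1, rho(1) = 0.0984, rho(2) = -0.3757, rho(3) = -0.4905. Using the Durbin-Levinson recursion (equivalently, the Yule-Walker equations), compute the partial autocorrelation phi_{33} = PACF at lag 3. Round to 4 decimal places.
\phi_{33} = -0.4770

The PACF at lag k is phi_{kk}, the last component of the solution
to the Yule-Walker system G_k phi = r_k where
  (G_k)_{ij} = rho(|i - j|), (r_k)_i = rho(i), i,j = 1..k.
Equivalently, Durbin-Levinson gives phi_{kk} iteratively:
  phi_{11} = rho(1)
  phi_{kk} = [rho(k) - sum_{j=1..k-1} phi_{k-1,j} rho(k-j)]
            / [1 - sum_{j=1..k-1} phi_{k-1,j} rho(j)],
  phi_{k,j} = phi_{k-1,j} - phi_{kk} phi_{k-1,k-j},  j = 1..k-1.
Step k = 1:
  phi_11 = rho(1) = 0.0984.
Step k = 2:
  phi_22 = [rho(2) - phi_11 rho(1)] / [1 - phi_11 rho(1)] = [-0.3757 - (0.0984)(0.0984)] / [1 - (0.0984)(0.0984)]
         = -0.38538256 / 0.99031744 = -0.389151.
  Update: phi_21 = phi_11 - phi_22 phi_11 = 0.0984 - (-0.389151)(0.0984) = 0.136692.
Step k = 3:
  phi_33 = [rho(3) - phi_21 rho(2) - phi_22 rho(1)] / [1 - phi_21 rho(1) - phi_22 rho(2)]
    numerator   = -0.4905 - (0.136692)(-0.3757) - (-0.389151)(0.0984) = -0.40085225
    denominator = 1 - (0.136692)(0.0984) - (-0.389151)(-0.3757) = 0.84034561
  phi_33 = -0.40085225 / 0.84034561 = -0.477.
Therefore phi_{33} = -0.4770.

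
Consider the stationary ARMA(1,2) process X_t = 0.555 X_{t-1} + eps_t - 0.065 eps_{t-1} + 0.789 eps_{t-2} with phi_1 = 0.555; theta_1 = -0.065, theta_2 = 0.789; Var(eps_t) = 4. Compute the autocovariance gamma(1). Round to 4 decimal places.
\gamma(1) = 7.6507

Multiply the model equation by X_{t-k} and take expectations. With theta_0 = psi_0 = 1 and psi_j the MA(infinity) weights, this gives
  gamma(k) - sum_i phi_i gamma(k-i) = c_k,
  c_k = sigma^2 * sum_{j=k..q} theta_j psi_{j-k}   (c_k = 0 for k > q),
using gamma(-m) = gamma(m).
psi-weights needed (psi_j = theta_j + sum_i phi_i psi_{j-i}):
  psi_1 = theta_1 + phi_1 = -0.065 + (0.555) = 0.49
  psi_2 = theta_2 + phi_1 psi_1 = 0.789 + (0.555)(0.49) = 1.06095
Right-hand sides:
  c_0 = sigma^2 (1 + theta_1 psi_1 + theta_2 psi_2) = 4 * (1 + (-0.065)(0.49) + (0.789)(1.06095)) = 4 * 1.80524 = 7.220958
  c_1 = sigma^2 (theta_1 + theta_2 psi_1) = 4 * (-0.065 + (0.789)(0.49)) = 1.28644
  c_2 = sigma^2 theta_2 = 4 * (0.789) = 3.156
Equations for k = 0 and k = 1 (AR order 1):
  gamma(0) = phi_1 gamma(1) + c_0
  gamma(1) = phi_1 gamma(0) + c_1
Substituting the second into the first: gamma(0) (1 - phi_1^2) = c_0 + phi_1 c_1, so
  gamma(0) = (c_0 + phi_1 c_1) / (1 - phi_1^2) = (7.220958 + (0.555)(1.28644)) / (1 - (0.555)^2) = 7.934932 / 0.691975 = 11.46708.
  gamma(1) = phi_1 gamma(0) + c_1 = (0.555)(11.46708) + (1.28644) = 7.650669.
Therefore gamma(1) = 7.6507 (to 4 decimal places).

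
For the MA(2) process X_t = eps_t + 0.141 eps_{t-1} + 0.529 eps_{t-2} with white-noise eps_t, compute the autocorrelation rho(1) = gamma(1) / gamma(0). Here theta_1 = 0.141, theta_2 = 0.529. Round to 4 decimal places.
\rho(1) = 0.1659

For an MA(q) process with theta_0 = 1, the autocovariance is
  gamma(k) = sigma^2 * sum_{i=0..q-k} theta_i * theta_{i+k},
and rho(k) = gamma(k) / gamma(0). Sigma^2 cancels.
  numerator   = (1)*(0.141) + (0.141)*(0.529) = 0.215589.
  denominator = (1)^2 + (0.141)^2 + (0.529)^2 = 1.299722.
  rho(1) = 0.215589 / 1.299722 = 0.1659.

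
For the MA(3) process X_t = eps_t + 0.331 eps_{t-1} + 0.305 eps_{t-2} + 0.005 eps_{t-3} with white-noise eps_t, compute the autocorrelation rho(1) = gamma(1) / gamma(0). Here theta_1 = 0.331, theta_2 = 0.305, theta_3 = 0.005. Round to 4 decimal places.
\rho(1) = 0.3604

For an MA(q) process with theta_0 = 1, the autocovariance is
  gamma(k) = sigma^2 * sum_{i=0..q-k} theta_i * theta_{i+k},
and rho(k) = gamma(k) / gamma(0). Sigma^2 cancels.
  numerator   = (1)*(0.331) + (0.331)*(0.305) + (0.305)*(0.005) = 0.43348.
  denominator = (1)^2 + (0.331)^2 + (0.305)^2 + (0.005)^2 = 1.202611.
  rho(1) = 0.43348 / 1.202611 = 0.3604.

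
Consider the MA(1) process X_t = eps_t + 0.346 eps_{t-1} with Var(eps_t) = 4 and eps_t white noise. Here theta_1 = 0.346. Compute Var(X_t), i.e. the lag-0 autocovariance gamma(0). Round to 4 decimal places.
\gamma(0) = 4.4789

For an MA(q) process X_t = eps_t + sum_i theta_i eps_{t-i} with
Var(eps_t) = sigma^2, the variance is
  gamma(0) = sigma^2 * (1 + sum_i theta_i^2).
  sum_i theta_i^2 = (0.346)^2 = 0.119716.
  gamma(0) = 4 * (1 + 0.119716) = 4 * 1.119716 = 4.478864, which rounds to 4.4789.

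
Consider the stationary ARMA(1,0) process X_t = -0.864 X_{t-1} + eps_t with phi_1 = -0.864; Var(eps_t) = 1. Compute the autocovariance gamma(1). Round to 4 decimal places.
\gamma(1) = -3.4082

Multiply the model equation by X_{t-k} and take expectations. With theta_0 = psi_0 = 1 and psi_j the MA(infinity) weights, this gives
  gamma(k) - sum_i phi_i gamma(k-i) = c_k,
  c_k = sigma^2 * sum_{j=k..q} theta_j psi_{j-k}   (c_k = 0 for k > q),
using gamma(-m) = gamma(m).
Pure AR (q = 0): c_0 = sigma^2 = 1, c_k = 0 for k >= 1.
Equations for k = 0 and k = 1 (AR order 1):
  gamma(0) = phi_1 gamma(1) + c_0
  gamma(1) = phi_1 gamma(0) + c_1
Substituting the second into the first: gamma(0) (1 - phi_1^2) = c_0 + phi_1 c_1, so
  gamma(0) = c_0 / (1 - phi_1^2) = 1 / (1 - (-0.864)^2) = 1 / 0.253504 = 3.944711.
  gamma(1) = phi_1 gamma(0) = (-0.864)(3.944711) = -3.40823.
Therefore gamma(1) = -3.4082 (to 4 decimal places).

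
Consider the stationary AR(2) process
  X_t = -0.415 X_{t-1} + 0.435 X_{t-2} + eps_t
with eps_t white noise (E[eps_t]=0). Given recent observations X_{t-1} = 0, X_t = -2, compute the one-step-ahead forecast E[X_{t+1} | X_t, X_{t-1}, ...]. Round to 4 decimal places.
E[X_{t+1} \mid \mathcal F_t] = 0.8300

For an AR(p) model X_t = c + sum_i phi_i X_{t-i} + eps_t, the
one-step-ahead conditional mean is
  E[X_{t+1} | X_t, ...] = c + sum_i phi_i X_{t+1-i}.
Substitute known values:
  E[X_{t+1} | ...] = (-0.415) * (-2) + (0.435) * (0)
                   = 0.8300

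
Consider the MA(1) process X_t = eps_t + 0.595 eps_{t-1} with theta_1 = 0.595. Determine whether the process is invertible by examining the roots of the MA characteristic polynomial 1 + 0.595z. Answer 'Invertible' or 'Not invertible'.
\text{Invertible}

The MA(q) characteristic polynomial is P(z) = 1 + 0.595z.
Invertibility requires all roots to lie outside the unit circle, i.e. |z| > 1 for every root.
This is linear in z: 1 + (0.595) z = 0  =>  z = -1/(0.595) = -1.680672,  |z| = 1.680672.
Moduli of all roots: 1.6807.
All moduli strictly greater than 1? Yes.
Verdict: Invertible.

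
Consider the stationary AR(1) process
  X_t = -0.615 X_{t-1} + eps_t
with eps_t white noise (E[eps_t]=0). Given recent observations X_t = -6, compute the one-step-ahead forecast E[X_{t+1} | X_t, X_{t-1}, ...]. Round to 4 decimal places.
E[X_{t+1} \mid \mathcal F_t] = 3.6900

For an AR(p) model X_t = c + sum_i phi_i X_{t-i} + eps_t, the
one-step-ahead conditional mean is
  E[X_{t+1} | X_t, ...] = c + sum_i phi_i X_{t+1-i}.
Substitute known values:
  E[X_{t+1} | ...] = (-0.615) * (-6)
                   = 3.6900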